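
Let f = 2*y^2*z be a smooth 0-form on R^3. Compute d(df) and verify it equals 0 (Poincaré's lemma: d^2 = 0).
d(df) = 0

Step 1: df = sum_i (∂f/∂x_i) dx_i = (0) dx + (4*y*z) dy + (2*y^2) dz.
Step 2: Apply d again. Using the 1-form formula, the coefficient of dx ∧ dy in d(df) is ∂^2 f/∂x ∂y - ∂^2 f/∂y ∂x = (0) - (0) = 0 (equality of mixed partials for smooth f).
Similarly for dx ∧ dz and dy ∧ dz — all coefficients vanish. So d(df) = 0.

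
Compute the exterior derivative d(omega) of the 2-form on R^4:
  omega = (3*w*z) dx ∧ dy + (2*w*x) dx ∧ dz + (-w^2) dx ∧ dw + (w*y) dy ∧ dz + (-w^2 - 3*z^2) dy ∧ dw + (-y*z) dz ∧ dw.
d(omega) = (3*w) dx ∧ dy ∧ dz + (3*z) dx ∧ dy ∧ dw + (2*x) dx ∧ dz ∧ dw + (y + 5*z) dy ∧ dz ∧ dw

For a 2-form omega = sum_{i<j} g_{ij} dx_i ∧ dx_j, the exterior derivative is
  d(omega) = sum_{i<j} d(g_{ij}) ∧ dx_i ∧ dx_j = sum_{i<j, k} (∂g_{ij}/∂x_k) dx_k ∧ dx_i ∧ dx_j.
Expand each term, using dx_k ∧ dx_i ∧ dx_j = sgn(permutation) dx_{(a)} ∧ dx_{(b)} ∧ dx_{(c)} with (a < b < c) sorted:
  d(3*w*z) includes (∂/∂z)(3*w*z) dz = (3*w) dz, which multiplied by dx ∧ dy gives (3*w) dx ∧ dy ∧ dz
  d(3*w*z) includes (∂/∂w)(3*w*z) dw = (3*z) dw, which multiplied by dx ∧ dy gives (3*z) dx ∧ dy ∧ dw
  d(2*w*x) includes (∂/∂w)(2*w*x) dw = (2*x) dw, which multiplied by dx ∧ dz gives (2*x) dx ∧ dz ∧ dw
  d(w*y) includes (∂/∂w)(w*y) dw = (y) dw, which multiplied by dy ∧ dz gives (y) dy ∧ dz ∧ dw
  d(-w^2 - 3*z^2) includes (∂/∂z)(-w^2 - 3*z^2) dz = (-6*z) dz, which multiplied by dy ∧ dw gives (6*z) dy ∧ dz ∧ dw
  d(-y*z) includes (∂/∂y)(-y*z) dy = (-z) dy, which multiplied by dz ∧ dw gives (-z) dy ∧ dz ∧ dw
Collecting like 3-forms: d(omega) = (3*w) dx ∧ dy ∧ dz + (3*z) dx ∧ dy ∧ dw + (2*x) dx ∧ dz ∧ dw + (y + 5*z) dy ∧ dz ∧ dw.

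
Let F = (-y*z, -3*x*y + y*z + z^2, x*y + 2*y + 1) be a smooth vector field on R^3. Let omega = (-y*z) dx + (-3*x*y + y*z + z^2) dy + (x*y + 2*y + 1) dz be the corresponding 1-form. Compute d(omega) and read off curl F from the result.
d(omega) = (x - y - 2*z + 2) dy ∧ dz + (-2*y) dz ∧ dx + (-3*y + z) dx ∧ dy; curl F = (x - y - 2*z + 2, -2*y, -3*y + z)

d omega = sum_{i<j} (∂f_j/∂x_i - ∂f_i/∂x_j) dx_i ∧ dx_j. Under the identification (dy ∧ dz, dz ∧ dx, dx ∧ dy) ↔ (e_x, e_y, e_z), the coefficients are exactly the components of curl F. Compute:
  ∂R/∂y - ∂Q/∂z = (x + 2) - (y + 2*z) = x - y - 2*z + 2
  ∂P/∂z - ∂R/∂x = (-y) - (y) = -2*y
  ∂Q/∂x - ∂P/∂y = (-3*y) - (-z) = -3*y + z.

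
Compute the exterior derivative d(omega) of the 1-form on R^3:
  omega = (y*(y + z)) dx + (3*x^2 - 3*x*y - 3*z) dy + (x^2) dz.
d(omega) = (6*x - 5*y - z) dx ∧ dy + (2*x - y) dx ∧ dz + (3) dy ∧ dz

For a 1-form omega = sum_i f_i dx_i, the exterior derivative is
  d(omega) = sum_{i < j} (∂f_j/∂x_i - ∂f_i/∂x_j) dx_i ∧ dx_j.
  coefficient of dx ∧ dy: ∂f_2/∂x - ∂f_1/∂y = ∂(3*x^2 - 3*x*y - 3*z)/∂x - ∂(y*(y + z))/∂y = 6*x - 5*y - z
  coefficient of dx ∧ dz: ∂f_3/∂x - ∂f_1/∂z = ∂(x^2)/∂x - ∂(y*(y + z))/∂z = 2*x - y
  coefficient of dy ∧ dz: ∂f_3/∂y - ∂f_2/∂z = ∂(x^2)/∂y - ∂(3*x^2 - 3*x*y - 3*z)/∂z = 3
Assembling: d(omega) = (6*x - 5*y - z) dx ∧ dy + (2*x - y) dx ∧ dz + (3) dy ∧ dz.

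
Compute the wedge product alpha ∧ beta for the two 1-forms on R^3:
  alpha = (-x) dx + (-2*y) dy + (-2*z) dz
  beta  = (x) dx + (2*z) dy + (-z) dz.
alpha ∧ beta = (2*x*(y - z)) dx ∧ dy + (3*x*z) dx ∧ dz + (2*z*(y + 2*z)) dy ∧ dz

Distribute the wedge, using dx_i ∧ dx_j = -dx_j ∧ dx_i and dx_i ∧ dx_i = 0. For each pair (i, j) with i < j, the coefficient of dx_i ∧ dx_j in alpha ∧ beta is (alpha_i * beta_j - alpha_j * beta_i). Collecting: alpha ∧ beta = (2*x*(y - z)) dx ∧ dy + (3*x*z) dx ∧ dz + (2*z*(y + 2*z)) dy ∧ dz.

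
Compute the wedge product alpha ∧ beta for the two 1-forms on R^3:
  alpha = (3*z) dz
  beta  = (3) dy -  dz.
alpha ∧ beta = (-9*z) dy ∧ dz

Distribute the wedge, using dx_i ∧ dx_j = -dx_j ∧ dx_i and dx_i ∧ dx_i = 0. For each pair (i, j) with i < j, the coefficient of dx_i ∧ dx_j in alpha ∧ beta is (alpha_i * beta_j - alpha_j * beta_i). Collecting: alpha ∧ beta = (-9*z) dy ∧ dz.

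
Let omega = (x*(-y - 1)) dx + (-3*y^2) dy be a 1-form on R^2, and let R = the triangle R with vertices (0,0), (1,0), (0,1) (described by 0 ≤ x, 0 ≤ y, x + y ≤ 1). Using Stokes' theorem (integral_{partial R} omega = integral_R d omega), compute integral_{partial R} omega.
integral_(partial R) omega = 1/6

Stokes: integral_partial_R omega = integral_R d omega with d omega = (∂Q/∂x - ∂P/∂y) dx ∧ dy.
  ∂Q/∂x = 0
  ∂P/∂y = -x
  integrand = ∂Q/∂x - ∂P/∂y = x.
Integrating over R: integral_0^1 integral_0^{1-x} (x) dy dx = 1/6.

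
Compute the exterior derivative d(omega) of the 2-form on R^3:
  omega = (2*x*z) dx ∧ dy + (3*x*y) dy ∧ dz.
d(omega) = (2*x + 3*y) dx ∧ dy ∧ dz

For a 2-form omega = sum_{i<j} g_{ij} dx_i ∧ dx_j, the exterior derivative is
  d(omega) = sum_{i<j} d(g_{ij}) ∧ dx_i ∧ dx_j = sum_{i<j, k} (∂g_{ij}/∂x_k) dx_k ∧ dx_i ∧ dx_j.
Expand each term, using dx_k ∧ dx_i ∧ dx_j = sgn(permutation) dx_{(a)} ∧ dx_{(b)} ∧ dx_{(c)} with (a < b < c) sorted:
  d(2*x*z) includes (∂/∂z)(2*x*z) dz = (2*x) dz, which multiplied by dx ∧ dy gives (2*x) dx ∧ dy ∧ dz
  d(3*x*y) includes (∂/∂x)(3*x*y) dx = (3*y) dx, which multiplied by dy ∧ dz gives (3*y) dx ∧ dy ∧ dz
Collecting like 3-forms: d(omega) = (2*x + 3*y) dx ∧ dy ∧ dz.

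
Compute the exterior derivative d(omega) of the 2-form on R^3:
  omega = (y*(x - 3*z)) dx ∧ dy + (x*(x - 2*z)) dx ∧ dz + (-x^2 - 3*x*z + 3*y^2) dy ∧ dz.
d(omega) = (-2*x - 3*y - 3*z) dx ∧ dy ∧ dz

For a 2-form omega = sum_{i<j} g_{ij} dx_i ∧ dx_j, the exterior derivative is
  d(omega) = sum_{i<j} d(g_{ij}) ∧ dx_i ∧ dx_j = sum_{i<j, k} (∂g_{ij}/∂x_k) dx_k ∧ dx_i ∧ dx_j.
Expand each term, using dx_k ∧ dx_i ∧ dx_j = sgn(permutation) dx_{(a)} ∧ dx_{(b)} ∧ dx_{(c)} with (a < b < c) sorted:
  d(y*(x - 3*z)) includes (∂/∂z)(y*(x - 3*z)) dz = (-3*y) dz, which multiplied by dx ∧ dy gives (-3*y) dx ∧ dy ∧ dz
  d(-x^2 - 3*x*z + 3*y^2) includes (∂/∂x)(-x^2 - 3*x*z + 3*y^2) dx = (-2*x - 3*z) dx, which multiplied by dy ∧ dz gives (-2*x - 3*z) dx ∧ dy ∧ dz
Collecting like 3-forms: d(omega) = (-2*x - 3*y - 3*z) dx ∧ dy ∧ dz.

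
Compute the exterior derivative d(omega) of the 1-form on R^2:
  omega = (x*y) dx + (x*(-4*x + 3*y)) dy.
d(omega) = (-9*x + 3*y) dx ∧ dy

For a 1-form omega = sum_i f_i dx_i, the exterior derivative is
  d(omega) = sum_{i < j} (∂f_j/∂x_i - ∂f_i/∂x_j) dx_i ∧ dx_j.
  coefficient of dx ∧ dy: ∂f_2/∂x - ∂f_1/∂y = ∂(x*(-4*x + 3*y))/∂x - ∂(x*y)/∂y = -9*x + 3*y
Assembling: d(omega) = (-9*x + 3*y) dx ∧ dy.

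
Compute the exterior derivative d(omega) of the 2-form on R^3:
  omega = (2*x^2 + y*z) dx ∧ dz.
d(omega) = (-z) dx ∧ dy ∧ dz

For a 2-form omega = sum_{i<j} g_{ij} dx_i ∧ dx_j, the exterior derivative is
  d(omega) = sum_{i<j} d(g_{ij}) ∧ dx_i ∧ dx_j = sum_{i<j, k} (∂g_{ij}/∂x_k) dx_k ∧ dx_i ∧ dx_j.
Expand each term, using dx_k ∧ dx_i ∧ dx_j = sgn(permutation) dx_{(a)} ∧ dx_{(b)} ∧ dx_{(c)} with (a < b < c) sorted:
  d(2*x^2 + y*z) includes (∂/∂y)(2*x^2 + y*z) dy = (z) dy, which multiplied by dx ∧ dz gives (-z) dx ∧ dy ∧ dz
Collecting like 3-forms: d(omega) = (-z) dx ∧ dy ∧ dz.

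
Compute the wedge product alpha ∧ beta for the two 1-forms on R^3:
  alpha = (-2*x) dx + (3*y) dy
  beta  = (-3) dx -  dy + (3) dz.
alpha ∧ beta = (2*x + 9*y) dx ∧ dy + (-6*x) dx ∧ dz + (9*y) dy ∧ dz

Distribute the wedge, using dx_i ∧ dx_j = -dx_j ∧ dx_i and dx_i ∧ dx_i = 0. For each pair (i, j) with i < j, the coefficient of dx_i ∧ dx_j in alpha ∧ beta is (alpha_i * beta_j - alpha_j * beta_i). Collecting: alpha ∧ beta = (2*x + 9*y) dx ∧ dy + (-6*x) dx ∧ dz + (9*y) dy ∧ dz.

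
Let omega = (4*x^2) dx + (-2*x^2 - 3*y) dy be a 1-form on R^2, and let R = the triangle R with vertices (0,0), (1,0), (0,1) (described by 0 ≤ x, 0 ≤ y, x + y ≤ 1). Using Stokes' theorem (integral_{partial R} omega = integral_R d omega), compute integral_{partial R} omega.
integral_(partial R) omega = -2/3

Stokes: integral_partial_R omega = integral_R d omega with d omega = (∂Q/∂x - ∂P/∂y) dx ∧ dy.
  ∂Q/∂x = -4*x
  ∂P/∂y = 0
  integrand = ∂Q/∂x - ∂P/∂y = -4*x.
Integrating over R: integral_0^1 integral_0^{1-x} (-4*x) dy dx = -2/3.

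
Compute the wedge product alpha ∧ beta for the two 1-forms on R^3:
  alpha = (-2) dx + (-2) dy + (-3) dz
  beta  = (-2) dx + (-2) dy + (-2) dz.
alpha ∧ beta = (-2) dx ∧ dz + (-2) dy ∧ dz

Distribute the wedge, using dx_i ∧ dx_j = -dx_j ∧ dx_i and dx_i ∧ dx_i = 0. For each pair (i, j) with i < j, the coefficient of dx_i ∧ dx_j in alpha ∧ beta is (alpha_i * beta_j - alpha_j * beta_i). Collecting: alpha ∧ beta = (-2) dx ∧ dz + (-2) dy ∧ dz.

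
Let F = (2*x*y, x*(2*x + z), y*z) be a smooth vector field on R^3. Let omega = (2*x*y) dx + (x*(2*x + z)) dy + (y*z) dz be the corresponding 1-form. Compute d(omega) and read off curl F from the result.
d(omega) = (-x + z) dy ∧ dz + (0) dz ∧ dx + (2*x + z) dx ∧ dy; curl F = (-x + z, 0, 2*x + z)

d omega = sum_{i<j} (∂f_j/∂x_i - ∂f_i/∂x_j) dx_i ∧ dx_j. Under the identification (dy ∧ dz, dz ∧ dx, dx ∧ dy) ↔ (e_x, e_y, e_z), the coefficients are exactly the components of curl F. Compute:
  ∂R/∂y - ∂Q/∂z = (z) - (x) = -x + z
  ∂P/∂z - ∂R/∂x = (0) - (0) = 0
  ∂Q/∂x - ∂P/∂y = (4*x + z) - (2*x) = 2*x + z.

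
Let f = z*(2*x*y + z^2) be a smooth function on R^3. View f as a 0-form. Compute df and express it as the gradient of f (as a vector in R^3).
df = (2*y*z) dx + (2*x*z) dy + (2*x*y + 3*z^2) dz; grad f = (2*y*z, 2*x*z, 2*x*y + 3*z^2)

For a 0-form f, d f = (∂f/∂x) dx + (∂f/∂y) dy + (∂f/∂z) dz. The components of the vector representation are exactly the entries of grad f in Cartesian coordinates:
  ∂f/∂x = 2*y*z
  ∂f/∂y = 2*x*z
  ∂f/∂z = 2*x*y + 3*z^2.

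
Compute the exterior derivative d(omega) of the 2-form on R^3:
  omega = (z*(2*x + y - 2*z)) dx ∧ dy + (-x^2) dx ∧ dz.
d(omega) = (2*x + y - 4*z) dx ∧ dy ∧ dz

For a 2-form omega = sum_{i<j} g_{ij} dx_i ∧ dx_j, the exterior derivative is
  d(omega) = sum_{i<j} d(g_{ij}) ∧ dx_i ∧ dx_j = sum_{i<j, k} (∂g_{ij}/∂x_k) dx_k ∧ dx_i ∧ dx_j.
Expand each term, using dx_k ∧ dx_i ∧ dx_j = sgn(permutation) dx_{(a)} ∧ dx_{(b)} ∧ dx_{(c)} with (a < b < c) sorted:
  d(z*(2*x + y - 2*z)) includes (∂/∂z)(z*(2*x + y - 2*z)) dz = (2*x + y - 4*z) dz, which multiplied by dx ∧ dy gives (2*x + y - 4*z) dx ∧ dy ∧ dz
Collecting like 3-forms: d(omega) = (2*x + y - 4*z) dx ∧ dy ∧ dz.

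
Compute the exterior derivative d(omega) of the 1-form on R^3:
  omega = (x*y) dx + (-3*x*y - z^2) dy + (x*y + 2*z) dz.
d(omega) = (-x - 3*y) dx ∧ dy + (y) dx ∧ dz + (x + 2*z) dy ∧ dz

For a 1-form omega = sum_i f_i dx_i, the exterior derivative is
  d(omega) = sum_{i < j} (∂f_j/∂x_i - ∂f_i/∂x_j) dx_i ∧ dx_j.
  coefficient of dx ∧ dy: ∂f_2/∂x - ∂f_1/∂y = ∂(-3*x*y - z^2)/∂x - ∂(x*y)/∂y = -x - 3*y
  coefficient of dx ∧ dz: ∂f_3/∂x - ∂f_1/∂z = ∂(x*y + 2*z)/∂x - ∂(x*y)/∂z = y
  coefficient of dy ∧ dz: ∂f_3/∂y - ∂f_2/∂z = ∂(x*y + 2*z)/∂y - ∂(-3*x*y - z^2)/∂z = x + 2*z
Assembling: d(omega) = (-x - 3*y) dx ∧ dy + (y) dx ∧ dz + (x + 2*z) dy ∧ dz.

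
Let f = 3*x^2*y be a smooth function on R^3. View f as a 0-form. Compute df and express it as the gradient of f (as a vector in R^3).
df = (6*x*y) dx + (3*x^2) dy + (0) dz; grad f = (6*x*y, 3*x^2, 0)

For a 0-form f, d f = (∂f/∂x) dx + (∂f/∂y) dy + (∂f/∂z) dz. The components of the vector representation are exactly the entries of grad f in Cartesian coordinates:
  ∂f/∂x = 6*x*y
  ∂f/∂y = 3*x^2
  ∂f/∂z = 0.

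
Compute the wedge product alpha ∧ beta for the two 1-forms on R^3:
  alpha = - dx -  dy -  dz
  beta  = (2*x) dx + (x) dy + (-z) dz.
alpha ∧ beta = (x) dx ∧ dy + (2*x + z) dx ∧ dz + (x + z) dy ∧ dz

Distribute the wedge, using dx_i ∧ dx_j = -dx_j ∧ dx_i and dx_i ∧ dx_i = 0. For each pair (i, j) with i < j, the coefficient of dx_i ∧ dx_j in alpha ∧ beta is (alpha_i * beta_j - alpha_j * beta_i). Collecting: alpha ∧ beta = (x) dx ∧ dy + (2*x + z) dx ∧ dz + (x + z) dy ∧ dz.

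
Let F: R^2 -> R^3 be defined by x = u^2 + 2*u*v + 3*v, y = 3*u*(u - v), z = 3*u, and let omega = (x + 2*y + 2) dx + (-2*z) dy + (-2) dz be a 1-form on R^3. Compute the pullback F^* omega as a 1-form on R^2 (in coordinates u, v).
F^* omega = (14*u^3 + 6*u^2*v - 36*u^2 - 8*u*v^2 + 24*u*v + 4*u + 6*v^2 + 4*v - 6) du + (14*u^3 - 8*u^2*v + 39*u^2 - 6*u*v + 4*u + 9*v + 6) dv

Using F^*(f dg) = (f ∘ F) d(g ∘ F), substitute each coordinate x_i by F_i(u, v) in f_i, and replace dx_i by d F_i = (∂F_i/∂u) du + (∂F_i/∂v) dv.
  For the x component: f_1(F) = 7*u^2 - 4*u*v + 3*v + 2; d F_1 = (2*u + 2*v) du + (2*u + 3) dv
  For the y component: f_2(F) = -6*u; d F_2 = (6*u - 3*v) du + (-3*u) dv
  For the z component: f_3(F) = -2; d F_3 = (3) du + (0) dv
Combining and collecting du, dv coefficients:
  coeff of du: 14*u^3 + 6*u^2*v - 36*u^2 - 8*u*v^2 + 24*u*v + 4*u + 6*v^2 + 4*v - 6
  coeff of dv: 14*u^3 - 8*u^2*v + 39*u^2 - 6*u*v + 4*u + 9*v + 6
F^* omega = (14*u^3 + 6*u^2*v - 36*u^2 - 8*u*v^2 + 24*u*v + 4*u + 6*v^2 + 4*v - 6) du + (14*u^3 - 8*u^2*v + 39*u^2 - 6*u*v + 4*u + 9*v + 6) dv.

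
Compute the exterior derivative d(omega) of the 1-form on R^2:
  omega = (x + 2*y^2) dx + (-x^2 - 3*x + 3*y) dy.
d(omega) = (-2*x - 4*y - 3) dx ∧ dy

For a 1-form omega = sum_i f_i dx_i, the exterior derivative is
  d(omega) = sum_{i < j} (∂f_j/∂x_i - ∂f_i/∂x_j) dx_i ∧ dx_j.
  coefficient of dx ∧ dy: ∂f_2/∂x - ∂f_1/∂y = ∂(-x^2 - 3*x + 3*y)/∂x - ∂(x + 2*y^2)/∂y = -2*x - 4*y - 3
Assembling: d(omega) = (-2*x - 4*y - 3) dx ∧ dy.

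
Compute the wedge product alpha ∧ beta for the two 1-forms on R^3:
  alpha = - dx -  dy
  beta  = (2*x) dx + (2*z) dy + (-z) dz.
alpha ∧ beta = (2*x - 2*z) dx ∧ dy + (z) dx ∧ dz + (z) dy ∧ dz

Distribute the wedge, using dx_i ∧ dx_j = -dx_j ∧ dx_i and dx_i ∧ dx_i = 0. For each pair (i, j) with i < j, the coefficient of dx_i ∧ dx_j in alpha ∧ beta is (alpha_i * beta_j - alpha_j * beta_i). Collecting: alpha ∧ beta = (2*x - 2*z) dx ∧ dy + (z) dx ∧ dz + (z) dy ∧ dz.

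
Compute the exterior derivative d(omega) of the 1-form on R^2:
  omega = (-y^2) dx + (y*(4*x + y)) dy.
d(omega) = (6*y) dx ∧ dy

For a 1-form omega = sum_i f_i dx_i, the exterior derivative is
  d(omega) = sum_{i < j} (∂f_j/∂x_i - ∂f_i/∂x_j) dx_i ∧ dx_j.
  coefficient of dx ∧ dy: ∂f_2/∂x - ∂f_1/∂y = ∂(y*(4*x + y))/∂x - ∂(-y^2)/∂y = 6*y
Assembling: d(omega) = (6*y) dx ∧ dy.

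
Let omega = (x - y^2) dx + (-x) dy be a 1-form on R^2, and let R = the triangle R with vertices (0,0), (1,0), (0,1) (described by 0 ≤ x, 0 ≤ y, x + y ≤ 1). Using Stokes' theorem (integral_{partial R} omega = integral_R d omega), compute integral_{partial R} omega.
integral_(partial R) omega = -1/6

Stokes: integral_partial_R omega = integral_R d omega with d omega = (∂Q/∂x - ∂P/∂y) dx ∧ dy.
  ∂Q/∂x = -1
  ∂P/∂y = -2*y
  integrand = ∂Q/∂x - ∂P/∂y = 2*y - 1.
Integrating over R: integral_0^1 integral_0^{1-x} (2*y - 1) dy dx = -1/6.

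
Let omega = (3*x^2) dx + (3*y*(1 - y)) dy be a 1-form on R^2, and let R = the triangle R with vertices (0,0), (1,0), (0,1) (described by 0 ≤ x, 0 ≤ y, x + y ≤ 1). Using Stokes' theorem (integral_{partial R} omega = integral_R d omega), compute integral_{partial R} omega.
integral_(partial R) omega = 0

Stokes: integral_partial_R omega = integral_R d omega with d omega = (∂Q/∂x - ∂P/∂y) dx ∧ dy.
  ∂Q/∂x = 0
  ∂P/∂y = 0
  integrand = ∂Q/∂x - ∂P/∂y = 0.
Integrating over R: integral_0^1 integral_0^{1-x} (0) dy dx = 0.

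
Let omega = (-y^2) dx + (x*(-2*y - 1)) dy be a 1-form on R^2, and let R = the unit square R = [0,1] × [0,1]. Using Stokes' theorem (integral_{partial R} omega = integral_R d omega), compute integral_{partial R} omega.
integral_(partial R) omega = -1

Stokes: integral_partial_R omega = integral_R d omega with d omega = (∂Q/∂x - ∂P/∂y) dx ∧ dy.
  ∂Q/∂x = -2*y - 1
  ∂P/∂y = -2*y
  integrand = ∂Q/∂x - ∂P/∂y = -1.
Integrating over R: integral_0^1 integral_0^1 (-1) dx dy = -1.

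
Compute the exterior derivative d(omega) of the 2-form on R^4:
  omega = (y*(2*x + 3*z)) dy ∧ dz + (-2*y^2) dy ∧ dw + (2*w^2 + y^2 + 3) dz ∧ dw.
d(omega) = (2*y) dx ∧ dy ∧ dz + (2*y) dy ∧ dz ∧ dw

For a 2-form omega = sum_{i<j} g_{ij} dx_i ∧ dx_j, the exterior derivative is
  d(omega) = sum_{i<j} d(g_{ij}) ∧ dx_i ∧ dx_j = sum_{i<j, k} (∂g_{ij}/∂x_k) dx_k ∧ dx_i ∧ dx_j.
Expand each term, using dx_k ∧ dx_i ∧ dx_j = sgn(permutation) dx_{(a)} ∧ dx_{(b)} ∧ dx_{(c)} with (a < b < c) sorted:
  d(y*(2*x + 3*z)) includes (∂/∂x)(y*(2*x + 3*z)) dx = (2*y) dx, which multiplied by dy ∧ dz gives (2*y) dx ∧ dy ∧ dz
  d(2*w^2 + y^2 + 3) includes (∂/∂y)(2*w^2 + y^2 + 3) dy = (2*y) dy, which multiplied by dz ∧ dw gives (2*y) dy ∧ dz ∧ dw
Collecting like 3-forms: d(omega) = (2*y) dx ∧ dy ∧ dz + (2*y) dy ∧ dz ∧ dw.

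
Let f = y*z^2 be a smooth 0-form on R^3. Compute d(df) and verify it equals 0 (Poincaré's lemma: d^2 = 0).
d(df) = 0

Step 1: df = sum_i (∂f/∂x_i) dx_i = (0) dx + (z^2) dy + (2*y*z) dz.
Step 2: Apply d again. Using the 1-form formula, the coefficient of dx ∧ dy in d(df) is ∂^2 f/∂x ∂y - ∂^2 f/∂y ∂x = (0) - (0) = 0 (equality of mixed partials for smooth f).
Similarly for dx ∧ dz and dy ∧ dz — all coefficients vanish. So d(df) = 0.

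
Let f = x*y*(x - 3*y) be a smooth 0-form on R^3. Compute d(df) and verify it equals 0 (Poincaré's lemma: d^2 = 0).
d(df) = 0

Step 1: df = sum_i (∂f/∂x_i) dx_i = (y*(2*x - 3*y)) dx + (x*(x - 6*y)) dy + (0) dz.
Step 2: Apply d again. Using the 1-form formula, the coefficient of dx ∧ dy in d(df) is ∂^2 f/∂x ∂y - ∂^2 f/∂y ∂x = (2*x - 6*y) - (2*x - 6*y) = 0 (equality of mixed partials for smooth f).
Similarly for dx ∧ dz and dy ∧ dz — all coefficients vanish. So d(df) = 0.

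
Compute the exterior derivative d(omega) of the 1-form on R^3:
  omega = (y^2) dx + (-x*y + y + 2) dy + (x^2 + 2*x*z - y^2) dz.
d(omega) = (-3*y) dx ∧ dy + (2*x + 2*z) dx ∧ dz + (-2*y) dy ∧ dz

For a 1-form omega = sum_i f_i dx_i, the exterior derivative is
  d(omega) = sum_{i < j} (∂f_j/∂x_i - ∂f_i/∂x_j) dx_i ∧ dx_j.
  coefficient of dx ∧ dy: ∂f_2/∂x - ∂f_1/∂y = ∂(-x*y + y + 2)/∂x - ∂(y^2)/∂y = -3*y
  coefficient of dx ∧ dz: ∂f_3/∂x - ∂f_1/∂z = ∂(x^2 + 2*x*z - y^2)/∂x - ∂(y^2)/∂z = 2*x + 2*z
  coefficient of dy ∧ dz: ∂f_3/∂y - ∂f_2/∂z = ∂(x^2 + 2*x*z - y^2)/∂y - ∂(-x*y + y + 2)/∂z = -2*y
Assembling: d(omega) = (-3*y) dx ∧ dy + (2*x + 2*z) dx ∧ dz + (-2*y) dy ∧ dz.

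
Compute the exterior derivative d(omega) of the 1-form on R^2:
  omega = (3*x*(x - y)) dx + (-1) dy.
d(omega) = (3*x) dx ∧ dy

For a 1-form omega = sum_i f_i dx_i, the exterior derivative is
  d(omega) = sum_{i < j} (∂f_j/∂x_i - ∂f_i/∂x_j) dx_i ∧ dx_j.
  coefficient of dx ∧ dy: ∂f_2/∂x - ∂f_1/∂y = ∂(-1)/∂x - ∂(3*x*(x - y))/∂y = 3*x
Assembling: d(omega) = (3*x) dx ∧ dy.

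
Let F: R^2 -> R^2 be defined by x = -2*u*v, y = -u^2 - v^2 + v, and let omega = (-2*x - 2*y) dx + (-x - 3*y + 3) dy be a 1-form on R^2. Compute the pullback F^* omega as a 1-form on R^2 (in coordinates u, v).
F^* omega = (-6*u^3 - 8*u^2*v - 14*u*v^2 + 6*u*v - 6*u - 4*v^3 + 4*v^2) du + (-4*u^3 - 14*u^2*v + 3*u^2 - 8*u*v^2 + 6*u*v - 6*v^3 + 9*v^2 - 9*v + 3) dv

Using F^*(f dg) = (f ∘ F) d(g ∘ F), substitute each coordinate x_i by F_i(u, v) in f_i, and replace dx_i by d F_i = (∂F_i/∂u) du + (∂F_i/∂v) dv.
  For the x component: f_1(F) = 2*u^2 + 4*u*v + 2*v^2 - 2*v; d F_1 = (-2*v) du + (-2*u) dv
  For the y component: f_2(F) = 3*u^2 + 2*u*v + 3*v^2 - 3*v + 3; d F_2 = (-2*u) du + (1 - 2*v) dv
Combining and collecting du, dv coefficients:
  coeff of du: -6*u^3 - 8*u^2*v - 14*u*v^2 + 6*u*v - 6*u - 4*v^3 + 4*v^2
  coeff of dv: -4*u^3 - 14*u^2*v + 3*u^2 - 8*u*v^2 + 6*u*v - 6*v^3 + 9*v^2 - 9*v + 3
F^* omega = (-6*u^3 - 8*u^2*v - 14*u*v^2 + 6*u*v - 6*u - 4*v^3 + 4*v^2) du + (-4*u^3 - 14*u^2*v + 3*u^2 - 8*u*v^2 + 6*u*v - 6*v^3 + 9*v^2 - 9*v + 3) dv.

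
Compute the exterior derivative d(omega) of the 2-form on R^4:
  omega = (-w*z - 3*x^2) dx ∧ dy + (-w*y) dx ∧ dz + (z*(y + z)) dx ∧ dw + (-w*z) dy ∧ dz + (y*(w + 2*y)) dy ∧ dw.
d(omega) = (-2*z) dx ∧ dy ∧ dw + (-2*y - 2*z) dx ∧ dz ∧ dw + (-z) dy ∧ dz ∧ dw

For a 2-form omega = sum_{i<j} g_{ij} dx_i ∧ dx_j, the exterior derivative is
  d(omega) = sum_{i<j} d(g_{ij}) ∧ dx_i ∧ dx_j = sum_{i<j, k} (∂g_{ij}/∂x_k) dx_k ∧ dx_i ∧ dx_j.
Expand each term, using dx_k ∧ dx_i ∧ dx_j = sgn(permutation) dx_{(a)} ∧ dx_{(b)} ∧ dx_{(c)} with (a < b < c) sorted:
  d(-w*z - 3*x^2) includes (∂/∂z)(-w*z - 3*x^2) dz = (-w) dz, which multiplied by dx ∧ dy gives (-w) dx ∧ dy ∧ dz
  d(-w*z - 3*x^2) includes (∂/∂w)(-w*z - 3*x^2) dw = (-z) dw, which multiplied by dx ∧ dy gives (-z) dx ∧ dy ∧ dw
  d(-w*y) includes (∂/∂y)(-w*y) dy = (-w) dy, which multiplied by dx ∧ dz gives (w) dx ∧ dy ∧ dz
  d(-w*y) includes (∂/∂w)(-w*y) dw = (-y) dw, which multiplied by dx ∧ dz gives (-y) dx ∧ dz ∧ dw
  d(z*(y + z)) includes (∂/∂y)(z*(y + z)) dy = (z) dy, which multiplied by dx ∧ dw gives (-z) dx ∧ dy ∧ dw
  d(z*(y + z)) includes (∂/∂z)(z*(y + z)) dz = (y + 2*z) dz, which multiplied by dx ∧ dw gives (-y - 2*z) dx ∧ dz ∧ dw
  d(-w*z) includes (∂/∂w)(-w*z) dw = (-z) dw, which multiplied by dy ∧ dz gives (-z) dy ∧ dz ∧ dw
Collecting like 3-forms: d(omega) = (-2*z) dx ∧ dy ∧ dw + (-2*y - 2*z) dx ∧ dz ∧ dw + (-z) dy ∧ dz ∧ dw.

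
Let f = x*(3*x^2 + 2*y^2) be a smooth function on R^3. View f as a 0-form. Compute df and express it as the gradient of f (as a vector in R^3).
df = (9*x^2 + 2*y^2) dx + (4*x*y) dy + (0) dz; grad f = (9*x^2 + 2*y^2, 4*x*y, 0)

For a 0-form f, d f = (∂f/∂x) dx + (∂f/∂y) dy + (∂f/∂z) dz. The components of the vector representation are exactly the entries of grad f in Cartesian coordinates:
  ∂f/∂x = 9*x^2 + 2*y^2
  ∂f/∂y = 4*x*y
  ∂f/∂z = 0.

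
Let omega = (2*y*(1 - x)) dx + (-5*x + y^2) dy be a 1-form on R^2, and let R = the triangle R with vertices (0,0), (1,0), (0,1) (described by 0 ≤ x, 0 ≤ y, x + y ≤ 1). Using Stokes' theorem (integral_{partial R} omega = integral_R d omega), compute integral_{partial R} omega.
integral_(partial R) omega = -19/6

Stokes: integral_partial_R omega = integral_R d omega with d omega = (∂Q/∂x - ∂P/∂y) dx ∧ dy.
  ∂Q/∂x = -5
  ∂P/∂y = 2 - 2*x
  integrand = ∂Q/∂x - ∂P/∂y = 2*x - 7.
Integrating over R: integral_0^1 integral_0^{1-x} (2*x - 7) dy dx = -19/6.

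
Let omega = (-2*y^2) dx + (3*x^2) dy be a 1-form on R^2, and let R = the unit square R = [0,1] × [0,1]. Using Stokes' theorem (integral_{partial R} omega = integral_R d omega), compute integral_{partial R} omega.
integral_(partial R) omega = 5

Stokes: integral_partial_R omega = integral_R d omega with d omega = (∂Q/∂x - ∂P/∂y) dx ∧ dy.
  ∂Q/∂x = 6*x
  ∂P/∂y = -4*y
  integrand = ∂Q/∂x - ∂P/∂y = 6*x + 4*y.
Integrating over R: integral_0^1 integral_0^1 (6*x + 4*y) dx dy = 5.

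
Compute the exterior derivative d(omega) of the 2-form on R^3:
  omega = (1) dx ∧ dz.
d(omega) = 0

For a 2-form omega = sum_{i<j} g_{ij} dx_i ∧ dx_j, the exterior derivative is
  d(omega) = sum_{i<j} d(g_{ij}) ∧ dx_i ∧ dx_j = sum_{i<j, k} (∂g_{ij}/∂x_k) dx_k ∧ dx_i ∧ dx_j.
Expand each term, using dx_k ∧ dx_i ∧ dx_j = sgn(permutation) dx_{(a)} ∧ dx_{(b)} ∧ dx_{(c)} with (a < b < c) sorted:

Collecting like 3-forms: d(omega) = 0.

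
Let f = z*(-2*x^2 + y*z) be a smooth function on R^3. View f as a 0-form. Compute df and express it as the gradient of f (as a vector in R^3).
df = (-4*x*z) dx + (z^2) dy + (-2*x^2 + 2*y*z) dz; grad f = (-4*x*z, z^2, -2*x^2 + 2*y*z)

For a 0-form f, d f = (∂f/∂x) dx + (∂f/∂y) dy + (∂f/∂z) dz. The components of the vector representation are exactly the entries of grad f in Cartesian coordinates:
  ∂f/∂x = -4*x*z
  ∂f/∂y = z^2
  ∂f/∂z = -2*x^2 + 2*y*z.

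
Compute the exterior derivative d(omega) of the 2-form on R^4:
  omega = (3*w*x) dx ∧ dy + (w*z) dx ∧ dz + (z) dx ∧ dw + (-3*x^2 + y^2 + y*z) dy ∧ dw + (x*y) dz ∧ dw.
d(omega) = (-3*x) dx ∧ dy ∧ dw + (y + z - 1) dx ∧ dz ∧ dw + (x - y) dy ∧ dz ∧ dw

For a 2-form omega = sum_{i<j} g_{ij} dx_i ∧ dx_j, the exterior derivative is
  d(omega) = sum_{i<j} d(g_{ij}) ∧ dx_i ∧ dx_j = sum_{i<j, k} (∂g_{ij}/∂x_k) dx_k ∧ dx_i ∧ dx_j.
Expand each term, using dx_k ∧ dx_i ∧ dx_j = sgn(permutation) dx_{(a)} ∧ dx_{(b)} ∧ dx_{(c)} with (a < b < c) sorted:
  d(3*w*x) includes (∂/∂w)(3*w*x) dw = (3*x) dw, which multiplied by dx ∧ dy gives (3*x) dx ∧ dy ∧ dw
  d(w*z) includes (∂/∂w)(w*z) dw = (z) dw, which multiplied by dx ∧ dz gives (z) dx ∧ dz ∧ dw
  d(z) includes (∂/∂z)(z) dz = (1) dz, which multiplied by dx ∧ dw gives (-1) dx ∧ dz ∧ dw
  d(-3*x^2 + y^2 + y*z) includes (∂/∂x)(-3*x^2 + y^2 + y*z) dx = (-6*x) dx, which multiplied by dy ∧ dw gives (-6*x) dx ∧ dy ∧ dw
  d(-3*x^2 + y^2 + y*z) includes (∂/∂z)(-3*x^2 + y^2 + y*z) dz = (y) dz, which multiplied by dy ∧ dw gives (-y) dy ∧ dz ∧ dw
  d(x*y) includes (∂/∂x)(x*y) dx = (y) dx, which multiplied by dz ∧ dw gives (y) dx ∧ dz ∧ dw
  d(x*y) includes (∂/∂y)(x*y) dy = (x) dy, which multiplied by dz ∧ dw gives (x) dy ∧ dz ∧ dw
Collecting like 3-forms: d(omega) = (-3*x) dx ∧ dy ∧ dw + (y + z - 1) dx ∧ dz ∧ dw + (x - y) dy ∧ dz ∧ dw.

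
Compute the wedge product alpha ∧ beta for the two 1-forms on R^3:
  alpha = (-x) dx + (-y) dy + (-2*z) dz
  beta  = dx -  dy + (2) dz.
alpha ∧ beta = (x + y) dx ∧ dy + (-2*x + 2*z) dx ∧ dz + (-2*y - 2*z) dy ∧ dz

Distribute the wedge, using dx_i ∧ dx_j = -dx_j ∧ dx_i and dx_i ∧ dx_i = 0. For each pair (i, j) with i < j, the coefficient of dx_i ∧ dx_j in alpha ∧ beta is (alpha_i * beta_j - alpha_j * beta_i). Collecting: alpha ∧ beta = (x + y) dx ∧ dy + (-2*x + 2*z) dx ∧ dz + (-2*y - 2*z) dy ∧ dz.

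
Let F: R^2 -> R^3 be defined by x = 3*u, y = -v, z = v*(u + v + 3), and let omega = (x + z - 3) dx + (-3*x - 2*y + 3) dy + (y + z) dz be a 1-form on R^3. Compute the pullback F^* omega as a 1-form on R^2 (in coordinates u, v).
F^* omega = (u*v^2 + 3*u*v + 9*u + v^3 + 5*v^2 + 9*v - 9) du + (u^2*v + 3*u*v^2 + 5*u*v + 9*u + 2*v^3 + 7*v^2 + 4*v - 3) dv

Using F^*(f dg) = (f ∘ F) d(g ∘ F), substitute each coordinate x_i by F_i(u, v) in f_i, and replace dx_i by d F_i = (∂F_i/∂u) du + (∂F_i/∂v) dv.
  For the x component: f_1(F) = u*v + 3*u + v^2 + 3*v - 3; d F_1 = (3) du + (0) dv
  For the y component: f_2(F) = -9*u + 2*v + 3; d F_2 = (0) du + (-1) dv
  For the z component: f_3(F) = v*(u + v + 2); d F_3 = (v) du + (u + 2*v + 3) dv
Combining and collecting du, dv coefficients:
  coeff of du: u*v^2 + 3*u*v + 9*u + v^3 + 5*v^2 + 9*v - 9
  coeff of dv: u^2*v + 3*u*v^2 + 5*u*v + 9*u + 2*v^3 + 7*v^2 + 4*v - 3
F^* omega = (u*v^2 + 3*u*v + 9*u + v^3 + 5*v^2 + 9*v - 9) du + (u^2*v + 3*u*v^2 + 5*u*v + 9*u + 2*v^3 + 7*v^2 + 4*v - 3) dv.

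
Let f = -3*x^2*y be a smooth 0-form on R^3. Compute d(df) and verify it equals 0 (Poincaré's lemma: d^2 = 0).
d(df) = 0

Step 1: df = sum_i (∂f/∂x_i) dx_i = (-6*x*y) dx + (-3*x^2) dy + (0) dz.
Step 2: Apply d again. Using the 1-form formula, the coefficient of dx ∧ dy in d(df) is ∂^2 f/∂x ∂y - ∂^2 f/∂y ∂x = (-6*x) - (-6*x) = 0 (equality of mixed partials for smooth f).
Similarly for dx ∧ dz and dy ∧ dz — all coefficients vanish. So d(df) = 0.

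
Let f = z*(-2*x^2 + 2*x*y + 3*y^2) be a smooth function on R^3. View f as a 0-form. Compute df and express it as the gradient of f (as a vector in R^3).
df = (2*z*(-2*x + y)) dx + (2*z*(x + 3*y)) dy + (-2*x^2 + 2*x*y + 3*y^2) dz; grad f = (2*z*(-2*x + y), 2*z*(x + 3*y), -2*x^2 + 2*x*y + 3*y^2)

For a 0-form f, d f = (∂f/∂x) dx + (∂f/∂y) dy + (∂f/∂z) dz. The components of the vector representation are exactly the entries of grad f in Cartesian coordinates:
  ∂f/∂x = 2*z*(-2*x + y)
  ∂f/∂y = 2*z*(x + 3*y)
  ∂f/∂z = -2*x^2 + 2*x*y + 3*y^2.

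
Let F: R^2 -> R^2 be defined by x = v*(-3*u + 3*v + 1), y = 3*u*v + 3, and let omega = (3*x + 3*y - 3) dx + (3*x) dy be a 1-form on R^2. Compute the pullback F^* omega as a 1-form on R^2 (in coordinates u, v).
F^* omega = (9*v*(-3*u*v - 2)) du + (-27*u^2*v - 18*u + 54*v^3 + 27*v^2 + 39*v + 6) dv

Using F^*(f dg) = (f ∘ F) d(g ∘ F), substitute each coordinate x_i by F_i(u, v) in f_i, and replace dx_i by d F_i = (∂F_i/∂u) du + (∂F_i/∂v) dv.
  For the x component: f_1(F) = 9*v^2 + 3*v + 6; d F_1 = (-3*v) du + (-3*u + 6*v + 1) dv
  For the y component: f_2(F) = 3*v*(-3*u + 3*v + 1); d F_2 = (3*v) du + (3*u) dv
Combining and collecting du, dv coefficients:
  coeff of du: 9*v*(-3*u*v - 2)
  coeff of dv: -27*u^2*v - 18*u + 54*v^3 + 27*v^2 + 39*v + 6
F^* omega = (9*v*(-3*u*v - 2)) du + (-27*u^2*v - 18*u + 54*v^3 + 27*v^2 + 39*v + 6) dv.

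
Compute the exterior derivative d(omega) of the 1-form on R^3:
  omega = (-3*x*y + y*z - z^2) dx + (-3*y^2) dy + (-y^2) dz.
d(omega) = (3*x - z) dx ∧ dy + (-y + 2*z) dx ∧ dz + (-2*y) dy ∧ dz

For a 1-form omega = sum_i f_i dx_i, the exterior derivative is
  d(omega) = sum_{i < j} (∂f_j/∂x_i - ∂f_i/∂x_j) dx_i ∧ dx_j.
  coefficient of dx ∧ dy: ∂f_2/∂x - ∂f_1/∂y = ∂(-3*y^2)/∂x - ∂(-3*x*y + y*z - z^2)/∂y = 3*x - z
  coefficient of dx ∧ dz: ∂f_3/∂x - ∂f_1/∂z = ∂(-y^2)/∂x - ∂(-3*x*y + y*z - z^2)/∂z = -y + 2*z
  coefficient of dy ∧ dz: ∂f_3/∂y - ∂f_2/∂z = ∂(-y^2)/∂y - ∂(-3*y^2)/∂z = -2*y
Assembling: d(omega) = (3*x - z) dx ∧ dy + (-y + 2*z) dx ∧ dz + (-2*y) dy ∧ dz.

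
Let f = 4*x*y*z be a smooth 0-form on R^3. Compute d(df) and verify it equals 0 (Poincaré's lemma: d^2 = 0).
d(df) = 0

Step 1: df = sum_i (∂f/∂x_i) dx_i = (4*y*z) dx + (4*x*z) dy + (4*x*y) dz.
Step 2: Apply d again. Using the 1-form formula, the coefficient of dx ∧ dy in d(df) is ∂^2 f/∂x ∂y - ∂^2 f/∂y ∂x = (4*z) - (4*z) = 0 (equality of mixed partials for smooth f).
Similarly for dx ∧ dz and dy ∧ dz — all coefficients vanish. So d(df) = 0.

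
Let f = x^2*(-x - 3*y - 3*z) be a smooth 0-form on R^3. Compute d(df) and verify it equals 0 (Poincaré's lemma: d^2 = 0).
d(df) = 0

Step 1: df = sum_i (∂f/∂x_i) dx_i = (3*x*(-x - 2*y - 2*z)) dx + (-3*x^2) dy + (-3*x^2) dz.
Step 2: Apply d again. Using the 1-form formula, the coefficient of dx ∧ dy in d(df) is ∂^2 f/∂x ∂y - ∂^2 f/∂y ∂x = (-6*x) - (-6*x) = 0 (equality of mixed partials for smooth f).
Similarly for dx ∧ dz and dy ∧ dz — all coefficients vanish. So d(df) = 0.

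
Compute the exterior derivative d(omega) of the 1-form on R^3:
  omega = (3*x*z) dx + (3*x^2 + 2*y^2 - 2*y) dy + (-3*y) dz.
d(omega) = (6*x) dx ∧ dy + (-3*x) dx ∧ dz + (-3) dy ∧ dz

For a 1-form omega = sum_i f_i dx_i, the exterior derivative is
  d(omega) = sum_{i < j} (∂f_j/∂x_i - ∂f_i/∂x_j) dx_i ∧ dx_j.
  coefficient of dx ∧ dy: ∂f_2/∂x - ∂f_1/∂y = ∂(3*x^2 + 2*y^2 - 2*y)/∂x - ∂(3*x*z)/∂y = 6*x
  coefficient of dx ∧ dz: ∂f_3/∂x - ∂f_1/∂z = ∂(-3*y)/∂x - ∂(3*x*z)/∂z = -3*x
  coefficient of dy ∧ dz: ∂f_3/∂y - ∂f_2/∂z = ∂(-3*y)/∂y - ∂(3*x^2 + 2*y^2 - 2*y)/∂z = -3
Assembling: d(omega) = (6*x) dx ∧ dy + (-3*x) dx ∧ dz + (-3) dy ∧ dz.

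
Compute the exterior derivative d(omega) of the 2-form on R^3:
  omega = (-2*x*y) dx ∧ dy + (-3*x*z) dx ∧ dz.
d(omega) = 0

For a 2-form omega = sum_{i<j} g_{ij} dx_i ∧ dx_j, the exterior derivative is
  d(omega) = sum_{i<j} d(g_{ij}) ∧ dx_i ∧ dx_j = sum_{i<j, k} (∂g_{ij}/∂x_k) dx_k ∧ dx_i ∧ dx_j.
Expand each term, using dx_k ∧ dx_i ∧ dx_j = sgn(permutation) dx_{(a)} ∧ dx_{(b)} ∧ dx_{(c)} with (a < b < c) sorted:

Collecting like 3-forms: d(omega) = 0.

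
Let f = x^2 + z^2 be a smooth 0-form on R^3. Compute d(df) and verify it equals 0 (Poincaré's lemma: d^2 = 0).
d(df) = 0

Step 1: df = sum_i (∂f/∂x_i) dx_i = (2*x) dx + (0) dy + (2*z) dz.
Step 2: Apply d again. Using the 1-form formula, the coefficient of dx ∧ dy in d(df) is ∂^2 f/∂x ∂y - ∂^2 f/∂y ∂x = (0) - (0) = 0 (equality of mixed partials for smooth f).
Similarly for dx ∧ dz and dy ∧ dz — all coefficients vanish. So d(df) = 0.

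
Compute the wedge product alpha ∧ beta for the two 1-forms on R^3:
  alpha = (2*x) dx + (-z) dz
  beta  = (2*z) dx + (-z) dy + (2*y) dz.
alpha ∧ beta = (-2*x*z) dx ∧ dy + (4*x*y + 2*z^2) dx ∧ dz + (-z^2) dy ∧ dz

Distribute the wedge, using dx_i ∧ dx_j = -dx_j ∧ dx_i and dx_i ∧ dx_i = 0. For each pair (i, j) with i < j, the coefficient of dx_i ∧ dx_j in alpha ∧ beta is (alpha_i * beta_j - alpha_j * beta_i). Collecting: alpha ∧ beta = (-2*x*z) dx ∧ dy + (4*x*y + 2*z^2) dx ∧ dz + (-z^2) dy ∧ dz.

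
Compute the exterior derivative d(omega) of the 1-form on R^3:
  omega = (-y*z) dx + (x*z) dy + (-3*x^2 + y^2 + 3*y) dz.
d(omega) = (2*z) dx ∧ dy + (-6*x + y) dx ∧ dz + (-x + 2*y + 3) dy ∧ dz

For a 1-form omega = sum_i f_i dx_i, the exterior derivative is
  d(omega) = sum_{i < j} (∂f_j/∂x_i - ∂f_i/∂x_j) dx_i ∧ dx_j.
  coefficient of dx ∧ dy: ∂f_2/∂x - ∂f_1/∂y = ∂(x*z)/∂x - ∂(-y*z)/∂y = 2*z
  coefficient of dx ∧ dz: ∂f_3/∂x - ∂f_1/∂z = ∂(-3*x^2 + y^2 + 3*y)/∂x - ∂(-y*z)/∂z = -6*x + y
  coefficient of dy ∧ dz: ∂f_3/∂y - ∂f_2/∂z = ∂(-3*x^2 + y^2 + 3*y)/∂y - ∂(x*z)/∂z = -x + 2*y + 3
Assembling: d(omega) = (2*z) dx ∧ dy + (-6*x + y) dx ∧ dz + (-x + 2*y + 3) dy ∧ dz.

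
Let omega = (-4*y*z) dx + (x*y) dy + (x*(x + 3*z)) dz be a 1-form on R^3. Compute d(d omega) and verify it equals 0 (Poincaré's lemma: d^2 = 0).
d(d omega) = 0

Step 1: d omega = sum_{i<j} (∂f_j/∂x_i - ∂f_i/∂x_j) dx_i ∧ dx_j:
  coeff of dx ∧ dy: y + 4*z
  coeff of dx ∧ dz: 2*x + 4*y + 3*z
  coeff of dy ∧ dz: 0
Step 2: Apply d again to each 2-form coefficient. The only possible 3-form in R^3 is dx ∧ dy ∧ dz, with coefficient
  ∂(coeff of dy∧dz)/∂x - ∂(coeff of dx∧dz)/∂y + ∂(coeff of dx∧dy)/∂z
  = ∂/∂x (0) - ∂/∂y (2*x + 4*y + 3*z) + ∂/∂z (y + 4*z).
Each of these terms simplifies to sums of mixed partials that cancel in pairs. The result is 0 (by equality of mixed partials for smooth functions — Schwarz / Clairaut).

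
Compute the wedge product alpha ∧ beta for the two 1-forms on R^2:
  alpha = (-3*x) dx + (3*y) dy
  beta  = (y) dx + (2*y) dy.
alpha ∧ beta = (-3*y*(2*x + y)) dx ∧ dy

Distribute the wedge, using dx_i ∧ dx_j = -dx_j ∧ dx_i and dx_i ∧ dx_i = 0. For each pair (i, j) with i < j, the coefficient of dx_i ∧ dx_j in alpha ∧ beta is (alpha_i * beta_j - alpha_j * beta_i). Collecting: alpha ∧ beta = (-3*y*(2*x + y)) dx ∧ dy.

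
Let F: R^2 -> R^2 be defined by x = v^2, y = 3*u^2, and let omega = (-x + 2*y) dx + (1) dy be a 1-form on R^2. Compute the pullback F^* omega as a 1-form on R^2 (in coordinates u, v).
F^* omega = (6*u) du + (2*v*(6*u^2 - v^2)) dv

Using F^*(f dg) = (f ∘ F) d(g ∘ F), substitute each coordinate x_i by F_i(u, v) in f_i, and replace dx_i by d F_i = (∂F_i/∂u) du + (∂F_i/∂v) dv.
  For the x component: f_1(F) = 6*u^2 - v^2; d F_1 = (0) du + (2*v) dv
  For the y component: f_2(F) = 1; d F_2 = (6*u) du + (0) dv
Combining and collecting du, dv coefficients:
  coeff of du: 6*u
  coeff of dv: 2*v*(6*u^2 - v^2)
F^* omega = (6*u) du + (2*v*(6*u^2 - v^2)) dv.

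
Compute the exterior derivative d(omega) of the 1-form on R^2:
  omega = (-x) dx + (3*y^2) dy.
d(omega) = 0

For a 1-form omega = sum_i f_i dx_i, the exterior derivative is
  d(omega) = sum_{i < j} (∂f_j/∂x_i - ∂f_i/∂x_j) dx_i ∧ dx_j.

Assembling: d(omega) = 0.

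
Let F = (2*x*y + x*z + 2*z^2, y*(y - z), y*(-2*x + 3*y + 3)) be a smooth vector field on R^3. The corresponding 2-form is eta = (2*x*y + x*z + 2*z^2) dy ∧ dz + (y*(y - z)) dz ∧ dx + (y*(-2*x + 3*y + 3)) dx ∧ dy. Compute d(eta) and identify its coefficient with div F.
d(eta) = (4*y) dx ∧ dy ∧ dz; div F = 4*y

For a 2-form in R^3 of the form above, applying d gives a 3-form with coefficient ∂P/∂x + ∂Q/∂y + ∂R/∂z:
  ∂P/∂x = 2*y + z
  ∂Q/∂y = 2*y - z
  ∂R/∂z = 0
Sum = 4*y, which is exactly div F.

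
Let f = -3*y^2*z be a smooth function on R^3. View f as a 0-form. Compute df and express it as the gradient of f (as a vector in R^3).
df = (0) dx + (-6*y*z) dy + (-3*y^2) dz; grad f = (0, -6*y*z, -3*y^2)

For a 0-form f, d f = (∂f/∂x) dx + (∂f/∂y) dy + (∂f/∂z) dz. The components of the vector representation are exactly the entries of grad f in Cartesian coordinates:
  ∂f/∂x = 0
  ∂f/∂y = -6*y*z
  ∂f/∂z = -3*y^2.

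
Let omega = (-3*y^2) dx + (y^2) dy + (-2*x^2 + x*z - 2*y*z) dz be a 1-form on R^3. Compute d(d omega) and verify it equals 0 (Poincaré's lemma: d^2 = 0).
d(d omega) = 0

Step 1: d omega = sum_{i<j} (∂f_j/∂x_i - ∂f_i/∂x_j) dx_i ∧ dx_j:
  coeff of dx ∧ dy: 6*y
  coeff of dx ∧ dz: -4*x + z
  coeff of dy ∧ dz: -2*z
Step 2: Apply d again to each 2-form coefficient. The only possible 3-form in R^3 is dx ∧ dy ∧ dz, with coefficient
  ∂(coeff of dy∧dz)/∂x - ∂(coeff of dx∧dz)/∂y + ∂(coeff of dx∧dy)/∂z
  = ∂/∂x (-2*z) - ∂/∂y (-4*x + z) + ∂/∂z (6*y).
Each of these terms simplifies to sums of mixed partials that cancel in pairs. The result is 0 (by equality of mixed partials for smooth functions — Schwarz / Clairaut).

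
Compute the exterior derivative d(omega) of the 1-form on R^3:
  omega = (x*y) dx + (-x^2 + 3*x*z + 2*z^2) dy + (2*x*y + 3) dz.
d(omega) = (-3*x + 3*z) dx ∧ dy + (2*y) dx ∧ dz + (-x - 4*z) dy ∧ dz

For a 1-form omega = sum_i f_i dx_i, the exterior derivative is
  d(omega) = sum_{i < j} (∂f_j/∂x_i - ∂f_i/∂x_j) dx_i ∧ dx_j.
  coefficient of dx ∧ dy: ∂f_2/∂x - ∂f_1/∂y = ∂(-x^2 + 3*x*z + 2*z^2)/∂x - ∂(x*y)/∂y = -3*x + 3*z
  coefficient of dx ∧ dz: ∂f_3/∂x - ∂f_1/∂z = ∂(2*x*y + 3)/∂x - ∂(x*y)/∂z = 2*y
  coefficient of dy ∧ dz: ∂f_3/∂y - ∂f_2/∂z = ∂(2*x*y + 3)/∂y - ∂(-x^2 + 3*x*z + 2*z^2)/∂z = -x - 4*z
Assembling: d(omega) = (-3*x + 3*z) dx ∧ dy + (2*y) dx ∧ dz + (-x - 4*z) dy ∧ dz.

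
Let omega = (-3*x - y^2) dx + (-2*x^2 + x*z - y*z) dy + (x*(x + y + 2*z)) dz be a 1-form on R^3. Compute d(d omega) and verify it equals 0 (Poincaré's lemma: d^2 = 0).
d(d omega) = 0

Step 1: d omega = sum_{i<j} (∂f_j/∂x_i - ∂f_i/∂x_j) dx_i ∧ dx_j:
  coeff of dx ∧ dy: -4*x + 2*y + z
  coeff of dx ∧ dz: 2*x + y + 2*z
  coeff of dy ∧ dz: y
Step 2: Apply d again to each 2-form coefficient. The only possible 3-form in R^3 is dx ∧ dy ∧ dz, with coefficient
  ∂(coeff of dy∧dz)/∂x - ∂(coeff of dx∧dz)/∂y + ∂(coeff of dx∧dy)/∂z
  = ∂/∂x (y) - ∂/∂y (2*x + y + 2*z) + ∂/∂z (-4*x + 2*y + z).
Each of these terms simplifies to sums of mixed partials that cancel in pairs. The result is 0 (by equality of mixed partials for smooth functions — Schwarz / Clairaut).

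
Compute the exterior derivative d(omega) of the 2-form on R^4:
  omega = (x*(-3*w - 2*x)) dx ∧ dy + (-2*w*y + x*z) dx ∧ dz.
d(omega) = (-3*x) dx ∧ dy ∧ dw + (2*w) dx ∧ dy ∧ dz + (-2*y) dx ∧ dz ∧ dw

For a 2-form omega = sum_{i<j} g_{ij} dx_i ∧ dx_j, the exterior derivative is
  d(omega) = sum_{i<j} d(g_{ij}) ∧ dx_i ∧ dx_j = sum_{i<j, k} (∂g_{ij}/∂x_k) dx_k ∧ dx_i ∧ dx_j.
Expand each term, using dx_k ∧ dx_i ∧ dx_j = sgn(permutation) dx_{(a)} ∧ dx_{(b)} ∧ dx_{(c)} with (a < b < c) sorted:
  d(x*(-3*w - 2*x)) includes (∂/∂w)(x*(-3*w - 2*x)) dw = (-3*x) dw, which multiplied by dx ∧ dy gives (-3*x) dx ∧ dy ∧ dw
  d(-2*w*y + x*z) includes (∂/∂y)(-2*w*y + x*z) dy = (-2*w) dy, which multiplied by dx ∧ dz gives (2*w) dx ∧ dy ∧ dz
  d(-2*w*y + x*z) includes (∂/∂w)(-2*w*y + x*z) dw = (-2*y) dw, which multiplied by dx ∧ dz gives (-2*y) dx ∧ dz ∧ dw
Collecting like 3-forms: d(omega) = (-3*x) dx ∧ dy ∧ dw + (2*w) dx ∧ dy ∧ dz + (-2*y) dx ∧ dz ∧ dw.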